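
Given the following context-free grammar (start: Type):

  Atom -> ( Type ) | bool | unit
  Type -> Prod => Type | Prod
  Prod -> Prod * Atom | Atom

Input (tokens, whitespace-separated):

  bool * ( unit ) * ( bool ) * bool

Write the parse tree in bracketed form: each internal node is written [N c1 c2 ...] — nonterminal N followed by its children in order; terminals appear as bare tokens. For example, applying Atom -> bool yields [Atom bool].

Type
Prod
Prod * Atom
Prod * Atom * Atom
Prod * Atom * Atom * Atom
Atom * Atom * Atom * Atom
bool * Atom * Atom * Atom
bool * ( Type ) * Atom * Atom
bool * ( Prod ) * Atom * Atom
bool * ( Atom ) * Atom * Atom
bool * ( unit ) * Atom * Atom
bool * ( unit ) * ( Type ) * Atom
bool * ( unit ) * ( Prod ) * Atom
bool * ( unit ) * ( Atom ) * Atom
bool * ( unit ) * ( bool ) * Atom
bool * ( unit ) * ( bool ) * bool

[Type [Prod [Prod [Prod [Prod [Atom bool]] * [Atom ( [Type [Prod [Atom unit]]] )]] * [Atom ( [Type [Prod [Atom bool]]] )]] * [Atom bool]]]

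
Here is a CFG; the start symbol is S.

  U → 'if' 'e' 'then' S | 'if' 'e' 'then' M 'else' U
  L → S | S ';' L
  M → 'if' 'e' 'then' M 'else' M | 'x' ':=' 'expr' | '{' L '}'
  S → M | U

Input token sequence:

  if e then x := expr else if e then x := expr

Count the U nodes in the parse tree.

2

[S [U if e then [M x := expr] else [U if e then [S [M x := expr]]]]]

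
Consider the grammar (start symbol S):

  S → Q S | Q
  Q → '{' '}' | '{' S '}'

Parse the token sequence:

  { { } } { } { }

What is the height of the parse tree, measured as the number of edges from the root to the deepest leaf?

[S [Q { [S [Q { }]] }] [S [Q { }] [S [Q { }]]]]

4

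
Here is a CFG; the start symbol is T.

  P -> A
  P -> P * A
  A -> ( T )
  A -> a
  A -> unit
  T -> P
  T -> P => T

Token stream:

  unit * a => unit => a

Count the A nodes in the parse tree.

4

[T [P [P [A unit]] * [A a]] => [T [P [A unit]] => [T [P [A a]]]]]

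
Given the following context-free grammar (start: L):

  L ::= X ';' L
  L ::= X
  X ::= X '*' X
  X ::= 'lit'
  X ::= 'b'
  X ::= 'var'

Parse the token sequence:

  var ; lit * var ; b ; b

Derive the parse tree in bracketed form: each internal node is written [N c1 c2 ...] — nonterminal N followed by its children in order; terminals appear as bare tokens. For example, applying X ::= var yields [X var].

[L [X var] ; [L [X [X lit] * [X var]] ; [L [X b] ; [L [X b]]]]]

L
X ; L
var ; L
var ; X ; L
var ; X * X ; L
var ; lit * X ; L
var ; lit * var ; L
var ; lit * var ; X ; L
var ; lit * var ; b ; L
var ; lit * var ; b ; X
var ; lit * var ; b ; b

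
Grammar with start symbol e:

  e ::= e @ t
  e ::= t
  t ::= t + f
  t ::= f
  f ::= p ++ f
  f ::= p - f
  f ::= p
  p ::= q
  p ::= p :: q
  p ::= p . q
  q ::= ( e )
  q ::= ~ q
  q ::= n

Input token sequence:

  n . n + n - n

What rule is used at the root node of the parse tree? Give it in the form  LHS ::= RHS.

e ::= t

[e [t [t [f [p [p [q n]] . [q n]]]] + [f [p [q n]] - [f [p [q n]]]]]]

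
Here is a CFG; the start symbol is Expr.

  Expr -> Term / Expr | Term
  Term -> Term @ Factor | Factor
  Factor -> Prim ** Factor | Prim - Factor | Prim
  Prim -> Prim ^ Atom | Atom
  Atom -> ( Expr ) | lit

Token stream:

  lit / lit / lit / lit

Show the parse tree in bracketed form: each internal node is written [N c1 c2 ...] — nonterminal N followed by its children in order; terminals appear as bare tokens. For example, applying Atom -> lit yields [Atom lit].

[Expr [Term [Factor [Prim [Atom lit]]]] / [Expr [Term [Factor [Prim [Atom lit]]]] / [Expr [Term [Factor [Prim [Atom lit]]]] / [Expr [Term [Factor [Prim [Atom lit]]]]]]]]

Expr
Term / Expr
Factor / Expr
Prim / Expr
Atom / Expr
lit / Expr
lit / Term / Expr
lit / Factor / Expr
lit / Prim / Expr
lit / Atom / Expr
lit / lit / Expr
lit / lit / Term / Expr
lit / lit / Factor / Expr
lit / lit / Prim / Expr
lit / lit / Atom / Expr
lit / lit / lit / Expr
lit / lit / lit / Term
lit / lit / lit / Factor
lit / lit / lit / Prim
lit / lit / lit / Atom
lit / lit / lit / lit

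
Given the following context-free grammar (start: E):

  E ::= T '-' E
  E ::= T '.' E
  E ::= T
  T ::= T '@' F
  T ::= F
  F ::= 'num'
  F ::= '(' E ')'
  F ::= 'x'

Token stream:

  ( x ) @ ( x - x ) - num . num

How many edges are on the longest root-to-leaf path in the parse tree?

[E [T [T [F ( [E [T [F x]]] )]] @ [F ( [E [T [F x]] - [E [T [F x]]]] )]] - [E [T [F num]] . [E [T [F num]]]]]

7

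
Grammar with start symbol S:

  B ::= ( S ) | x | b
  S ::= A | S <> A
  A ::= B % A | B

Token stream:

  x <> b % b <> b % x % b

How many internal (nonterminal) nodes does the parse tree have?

[S [S [S [A [B x]]] <> [A [B b] % [A [B b]]]] <> [A [B b] % [A [B x] % [A [B b]]]]]

15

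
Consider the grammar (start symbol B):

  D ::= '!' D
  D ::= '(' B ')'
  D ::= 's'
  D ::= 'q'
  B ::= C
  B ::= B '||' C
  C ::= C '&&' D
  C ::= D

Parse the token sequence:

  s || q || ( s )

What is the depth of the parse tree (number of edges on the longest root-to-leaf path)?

[B [B [B [C [D s]]] || [C [D q]]] || [C [D ( [B [C [D s]]] )]]]

6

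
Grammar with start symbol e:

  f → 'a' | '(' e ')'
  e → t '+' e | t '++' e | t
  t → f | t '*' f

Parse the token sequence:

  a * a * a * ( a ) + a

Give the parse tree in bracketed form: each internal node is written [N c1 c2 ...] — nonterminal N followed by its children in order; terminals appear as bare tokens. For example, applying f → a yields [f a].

[e [t [t [t [t [f a]] * [f a]] * [f a]] * [f ( [e [t [f a]]] )]] + [e [t [f a]]]]

e
t + e
t * f + e
t * f * f + e
t * f * f * f + e
f * f * f * f + e
a * f * f * f + e
a * a * f * f + e
a * a * a * f + e
a * a * a * ( e ) + e
a * a * a * ( t ) + e
a * a * a * ( f ) + e
a * a * a * ( a ) + e
a * a * a * ( a ) + t
a * a * a * ( a ) + f
a * a * a * ( a ) + a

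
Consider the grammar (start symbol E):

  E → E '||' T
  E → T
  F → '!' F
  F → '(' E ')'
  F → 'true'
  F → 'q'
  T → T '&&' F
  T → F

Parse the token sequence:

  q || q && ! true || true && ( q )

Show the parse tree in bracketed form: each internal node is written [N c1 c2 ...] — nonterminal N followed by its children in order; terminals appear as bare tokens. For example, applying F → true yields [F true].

E
E || T
E || T || T
T || T || T
F || T || T
q || T || T
q || T && F || T
q || F && F || T
q || q && F || T
q || q && ! F || T
q || q && ! true || T
q || q && ! true || T && F
q || q && ! true || F && F
q || q && ! true || true && F
q || q && ! true || true && ( E )
q || q && ! true || true && ( T )
q || q && ! true || true && ( F )
q || q && ! true || true && ( q )

[E [E [E [T [F q]]] || [T [T [F q]] && [F ! [F true]]]] || [T [T [F true]] && [F ( [E [T [F q]]] )]]]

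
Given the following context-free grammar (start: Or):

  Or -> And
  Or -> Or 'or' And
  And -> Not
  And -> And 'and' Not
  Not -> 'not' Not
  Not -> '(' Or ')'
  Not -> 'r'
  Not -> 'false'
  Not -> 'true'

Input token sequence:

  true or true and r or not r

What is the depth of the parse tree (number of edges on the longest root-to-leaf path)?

5

[Or [Or [Or [And [Not true]]] or [And [And [Not true]] and [Not r]]] or [And [Not not [Not r]]]]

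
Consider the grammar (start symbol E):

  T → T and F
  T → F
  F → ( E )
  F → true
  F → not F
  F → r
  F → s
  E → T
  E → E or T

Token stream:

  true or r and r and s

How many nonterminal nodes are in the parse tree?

[E [E [T [F true]]] or [T [T [T [F r]] and [F r]] and [F s]]]

10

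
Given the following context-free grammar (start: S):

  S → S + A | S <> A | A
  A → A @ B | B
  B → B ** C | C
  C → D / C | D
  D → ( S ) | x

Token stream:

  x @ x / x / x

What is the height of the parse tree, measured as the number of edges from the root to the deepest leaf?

7

[S [A [A [B [C [D x]]]] @ [B [C [D x] / [C [D x] / [C [D x]]]]]]]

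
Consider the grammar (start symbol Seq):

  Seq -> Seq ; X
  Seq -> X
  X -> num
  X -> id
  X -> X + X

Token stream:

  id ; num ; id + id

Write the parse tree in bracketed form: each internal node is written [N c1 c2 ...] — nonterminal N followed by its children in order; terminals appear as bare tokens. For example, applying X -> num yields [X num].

[Seq [Seq [Seq [X id]] ; [X num]] ; [X [X id] + [X id]]]

Seq
Seq ; X
Seq ; X ; X
X ; X ; X
id ; X ; X
id ; num ; X
id ; num ; X + X
id ; num ; id + X
id ; num ; id + id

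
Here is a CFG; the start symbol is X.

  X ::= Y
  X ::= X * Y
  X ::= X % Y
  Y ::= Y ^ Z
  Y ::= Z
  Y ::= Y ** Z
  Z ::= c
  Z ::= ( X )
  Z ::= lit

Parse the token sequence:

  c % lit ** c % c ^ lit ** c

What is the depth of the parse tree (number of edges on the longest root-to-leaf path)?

[X [X [X [Y [Z c]]] % [Y [Y [Z lit]] ** [Z c]]] % [Y [Y [Y [Z c]] ^ [Z lit]] ** [Z c]]]

5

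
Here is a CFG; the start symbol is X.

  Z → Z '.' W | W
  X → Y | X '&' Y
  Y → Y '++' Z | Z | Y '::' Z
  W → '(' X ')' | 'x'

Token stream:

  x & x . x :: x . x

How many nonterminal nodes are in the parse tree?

[X [X [Y [Z [W x]]]] & [Y [Y [Z [Z [W x]] . [W x]]] :: [Z [Z [W x]] . [W x]]]]

15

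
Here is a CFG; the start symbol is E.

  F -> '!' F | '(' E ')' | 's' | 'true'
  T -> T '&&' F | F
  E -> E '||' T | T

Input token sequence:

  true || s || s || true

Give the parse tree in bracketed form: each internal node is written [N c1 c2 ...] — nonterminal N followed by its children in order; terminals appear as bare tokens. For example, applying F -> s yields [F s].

[E [E [E [E [T [F true]]] || [T [F s]]] || [T [F s]]] || [T [F true]]]

E
E || T
E || T || T
E || T || T || T
T || T || T || T
F || T || T || T
true || T || T || T
true || F || T || T
true || s || T || T
true || s || F || T
true || s || s || T
true || s || s || F
true || s || s || true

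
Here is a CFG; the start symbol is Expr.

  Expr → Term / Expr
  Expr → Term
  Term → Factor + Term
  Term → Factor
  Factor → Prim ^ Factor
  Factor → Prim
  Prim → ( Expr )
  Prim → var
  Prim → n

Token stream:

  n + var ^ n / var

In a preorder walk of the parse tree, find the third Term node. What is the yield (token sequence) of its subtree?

var

[Expr [Term [Factor [Prim n]] + [Term [Factor [Prim var] ^ [Factor [Prim n]]]]] / [Expr [Term [Factor [Prim var]]]]]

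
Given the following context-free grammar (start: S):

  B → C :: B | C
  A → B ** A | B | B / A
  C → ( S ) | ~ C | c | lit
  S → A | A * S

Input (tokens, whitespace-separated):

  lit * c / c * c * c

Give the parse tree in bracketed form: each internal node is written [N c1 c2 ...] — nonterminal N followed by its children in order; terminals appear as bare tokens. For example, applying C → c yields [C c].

[S [A [B [C lit]]] * [S [A [B [C c]] / [A [B [C c]]]] * [S [A [B [C c]]] * [S [A [B [C c]]]]]]]

S
A * S
B * S
C * S
lit * S
lit * A * S
lit * B / A * S
lit * C / A * S
lit * c / A * S
lit * c / B * S
lit * c / C * S
lit * c / c * S
lit * c / c * A * S
lit * c / c * B * S
lit * c / c * C * S
lit * c / c * c * S
lit * c / c * c * A
lit * c / c * c * B
lit * c / c * c * C
lit * c / c * c * c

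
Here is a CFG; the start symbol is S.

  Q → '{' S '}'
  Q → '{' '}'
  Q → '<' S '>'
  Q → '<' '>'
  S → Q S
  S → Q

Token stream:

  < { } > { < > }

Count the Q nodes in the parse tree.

4

[S [Q < [S [Q { }]] >] [S [Q { [S [Q < >]] }]]]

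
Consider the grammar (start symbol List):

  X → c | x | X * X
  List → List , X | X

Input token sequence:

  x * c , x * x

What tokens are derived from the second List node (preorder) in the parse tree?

x * c

[List [List [X [X x] * [X c]]] , [X [X x] * [X x]]]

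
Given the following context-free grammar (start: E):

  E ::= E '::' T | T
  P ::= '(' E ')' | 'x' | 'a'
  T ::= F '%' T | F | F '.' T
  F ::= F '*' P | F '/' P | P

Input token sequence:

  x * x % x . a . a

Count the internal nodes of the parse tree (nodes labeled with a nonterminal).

[E [T [F [F [P x]] * [P x]] % [T [F [P x]] . [T [F [P a]] . [T [F [P a]]]]]]]

15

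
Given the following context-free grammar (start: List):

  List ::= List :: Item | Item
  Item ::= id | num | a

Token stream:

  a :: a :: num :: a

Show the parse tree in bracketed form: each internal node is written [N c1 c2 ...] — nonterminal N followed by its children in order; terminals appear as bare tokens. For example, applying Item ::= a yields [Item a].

List
List :: Item
List :: Item :: Item
List :: Item :: Item :: Item
Item :: Item :: Item :: Item
a :: Item :: Item :: Item
a :: a :: Item :: Item
a :: a :: num :: Item
a :: a :: num :: a

[List [List [List [List [Item a]] :: [Item a]] :: [Item num]] :: [Item a]]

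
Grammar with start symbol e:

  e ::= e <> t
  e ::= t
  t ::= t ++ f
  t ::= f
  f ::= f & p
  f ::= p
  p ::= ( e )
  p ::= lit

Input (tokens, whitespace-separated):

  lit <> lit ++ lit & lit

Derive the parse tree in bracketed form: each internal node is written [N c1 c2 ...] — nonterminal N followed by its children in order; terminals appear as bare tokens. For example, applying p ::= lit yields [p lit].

e
e <> t
t <> t
f <> t
p <> t
lit <> t
lit <> t ++ f
lit <> f ++ f
lit <> p ++ f
lit <> lit ++ f
lit <> lit ++ f & p
lit <> lit ++ p & p
lit <> lit ++ lit & p
lit <> lit ++ lit & lit

[e [e [t [f [p lit]]]] <> [t [t [f [p lit]]] ++ [f [f [p lit]] & [p lit]]]]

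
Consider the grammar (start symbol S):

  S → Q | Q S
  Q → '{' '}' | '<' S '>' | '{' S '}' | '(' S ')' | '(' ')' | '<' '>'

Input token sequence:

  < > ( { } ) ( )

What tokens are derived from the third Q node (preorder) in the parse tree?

[S [Q < >] [S [Q ( [S [Q { }]] )] [S [Q ( )]]]]

{ }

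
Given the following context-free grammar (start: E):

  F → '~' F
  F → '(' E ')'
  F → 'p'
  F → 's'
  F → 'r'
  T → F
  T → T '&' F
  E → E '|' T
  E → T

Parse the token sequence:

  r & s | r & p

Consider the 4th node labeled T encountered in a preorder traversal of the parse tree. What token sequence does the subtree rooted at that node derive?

[E [E [T [T [F r]] & [F s]]] | [T [T [F r]] & [F p]]]

r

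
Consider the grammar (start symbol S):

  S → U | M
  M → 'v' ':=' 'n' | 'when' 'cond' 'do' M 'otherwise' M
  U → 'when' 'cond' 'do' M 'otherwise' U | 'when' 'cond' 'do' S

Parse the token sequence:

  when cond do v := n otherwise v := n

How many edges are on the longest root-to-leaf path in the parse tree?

[S [M when cond do [M v := n] otherwise [M v := n]]]

3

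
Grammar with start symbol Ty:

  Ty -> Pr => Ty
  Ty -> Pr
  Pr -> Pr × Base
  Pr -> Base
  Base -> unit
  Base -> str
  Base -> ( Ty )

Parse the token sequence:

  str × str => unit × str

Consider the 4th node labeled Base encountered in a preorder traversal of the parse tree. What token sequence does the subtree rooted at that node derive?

[Ty [Pr [Pr [Base str]] × [Base str]] => [Ty [Pr [Pr [Base unit]] × [Base str]]]]

str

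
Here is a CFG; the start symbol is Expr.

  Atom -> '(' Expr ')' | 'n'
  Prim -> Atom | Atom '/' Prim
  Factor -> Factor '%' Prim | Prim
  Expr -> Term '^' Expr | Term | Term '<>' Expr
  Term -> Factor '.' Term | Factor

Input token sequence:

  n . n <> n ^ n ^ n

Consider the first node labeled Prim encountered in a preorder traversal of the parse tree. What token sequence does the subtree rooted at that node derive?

[Expr [Term [Factor [Prim [Atom n]]] . [Term [Factor [Prim [Atom n]]]]] <> [Expr [Term [Factor [Prim [Atom n]]]] ^ [Expr [Term [Factor [Prim [Atom n]]]] ^ [Expr [Term [Factor [Prim [Atom n]]]]]]]]

n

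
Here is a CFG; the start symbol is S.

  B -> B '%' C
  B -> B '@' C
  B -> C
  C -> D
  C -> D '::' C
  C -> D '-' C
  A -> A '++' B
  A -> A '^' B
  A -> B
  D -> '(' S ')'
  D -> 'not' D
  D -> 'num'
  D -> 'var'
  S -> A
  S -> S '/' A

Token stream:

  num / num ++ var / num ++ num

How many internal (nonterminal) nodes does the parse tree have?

[S [S [S [A [B [C [D num]]]]] / [A [A [B [C [D num]]]] ++ [B [C [D var]]]]] / [A [A [B [C [D num]]]] ++ [B [C [D num]]]]]

23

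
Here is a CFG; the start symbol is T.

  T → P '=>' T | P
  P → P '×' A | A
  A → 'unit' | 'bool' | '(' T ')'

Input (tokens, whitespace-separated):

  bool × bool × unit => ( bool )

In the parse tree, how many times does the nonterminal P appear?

[T [P [P [P [A bool]] × [A bool]] × [A unit]] => [T [P [A ( [T [P [A bool]]] )]]]]

5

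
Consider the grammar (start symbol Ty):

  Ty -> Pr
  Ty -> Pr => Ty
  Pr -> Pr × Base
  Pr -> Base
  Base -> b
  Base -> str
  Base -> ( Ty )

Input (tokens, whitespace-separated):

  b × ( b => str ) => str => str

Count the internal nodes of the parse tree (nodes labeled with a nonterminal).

17

[Ty [Pr [Pr [Base b]] × [Base ( [Ty [Pr [Base b]] => [Ty [Pr [Base str]]]] )]] => [Ty [Pr [Base str]] => [Ty [Pr [Base str]]]]]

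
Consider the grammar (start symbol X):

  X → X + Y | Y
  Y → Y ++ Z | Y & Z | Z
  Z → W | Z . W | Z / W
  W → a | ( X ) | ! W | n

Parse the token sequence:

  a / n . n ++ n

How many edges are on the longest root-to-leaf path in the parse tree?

[X [Y [Y [Z [Z [Z [W a]] / [W n]] . [W n]]] ++ [Z [W n]]]]

7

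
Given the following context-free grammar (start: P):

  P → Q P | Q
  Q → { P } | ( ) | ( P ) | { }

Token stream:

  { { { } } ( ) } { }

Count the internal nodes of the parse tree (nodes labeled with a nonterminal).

10

[P [Q { [P [Q { [P [Q { }]] }] [P [Q ( )]]] }] [P [Q { }]]]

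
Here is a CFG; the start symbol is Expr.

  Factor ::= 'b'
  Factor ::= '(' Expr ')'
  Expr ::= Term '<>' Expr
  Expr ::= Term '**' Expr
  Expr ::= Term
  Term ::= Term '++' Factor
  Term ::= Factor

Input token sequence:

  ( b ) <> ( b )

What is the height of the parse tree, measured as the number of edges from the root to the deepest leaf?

[Expr [Term [Factor ( [Expr [Term [Factor b]]] )]] <> [Expr [Term [Factor ( [Expr [Term [Factor b]]] )]]]]

7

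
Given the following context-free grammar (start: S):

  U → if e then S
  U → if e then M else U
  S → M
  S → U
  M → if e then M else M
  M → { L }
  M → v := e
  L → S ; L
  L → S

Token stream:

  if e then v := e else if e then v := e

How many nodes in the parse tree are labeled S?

[S [U if e then [M v := e] else [U if e then [S [M v := e]]]]]

2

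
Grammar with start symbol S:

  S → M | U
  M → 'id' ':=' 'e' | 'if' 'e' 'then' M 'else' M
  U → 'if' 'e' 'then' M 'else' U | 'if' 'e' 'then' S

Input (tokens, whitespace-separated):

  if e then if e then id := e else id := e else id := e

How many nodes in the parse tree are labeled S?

1

[S [M if e then [M if e then [M id := e] else [M id := e]] else [M id := e]]]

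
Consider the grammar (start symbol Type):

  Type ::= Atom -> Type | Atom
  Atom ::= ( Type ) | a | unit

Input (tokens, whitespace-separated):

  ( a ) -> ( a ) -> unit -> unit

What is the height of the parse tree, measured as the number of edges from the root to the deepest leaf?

5

[Type [Atom ( [Type [Atom a]] )] -> [Type [Atom ( [Type [Atom a]] )] -> [Type [Atom unit] -> [Type [Atom unit]]]]]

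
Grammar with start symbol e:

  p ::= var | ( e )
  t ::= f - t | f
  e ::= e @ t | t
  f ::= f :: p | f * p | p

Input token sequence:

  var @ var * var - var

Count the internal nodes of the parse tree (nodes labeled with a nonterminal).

13

[e [e [t [f [p var]]]] @ [t [f [f [p var]] * [p var]] - [t [f [p var]]]]]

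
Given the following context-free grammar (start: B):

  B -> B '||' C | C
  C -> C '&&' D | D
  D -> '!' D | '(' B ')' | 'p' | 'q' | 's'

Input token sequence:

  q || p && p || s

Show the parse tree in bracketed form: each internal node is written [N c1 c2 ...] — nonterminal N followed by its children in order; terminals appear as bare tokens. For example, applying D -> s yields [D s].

B
B || C
B || C || C
C || C || C
D || C || C
q || C || C
q || C && D || C
q || D && D || C
q || p && D || C
q || p && p || C
q || p && p || D
q || p && p || s

[B [B [B [C [D q]]] || [C [C [D p]] && [D p]]] || [C [D s]]]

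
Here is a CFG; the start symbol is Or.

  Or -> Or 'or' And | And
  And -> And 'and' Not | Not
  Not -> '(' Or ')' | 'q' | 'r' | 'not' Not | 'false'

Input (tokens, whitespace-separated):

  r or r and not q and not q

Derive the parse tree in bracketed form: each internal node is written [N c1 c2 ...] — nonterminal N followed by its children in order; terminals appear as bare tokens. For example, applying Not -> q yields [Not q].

[Or [Or [And [Not r]]] or [And [And [And [Not r]] and [Not not [Not q]]] and [Not not [Not q]]]]

Or
Or or And
And or And
Not or And
r or And
r or And and Not
r or And and Not and Not
r or Not and Not and Not
r or r and Not and Not
r or r and not Not and Not
r or r and not q and Not
r or r and not q and not Not
r or r and not q and not q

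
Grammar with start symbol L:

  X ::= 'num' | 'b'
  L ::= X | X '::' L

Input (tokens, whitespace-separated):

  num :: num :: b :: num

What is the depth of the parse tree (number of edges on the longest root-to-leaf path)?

[L [X num] :: [L [X num] :: [L [X b] :: [L [X num]]]]]

5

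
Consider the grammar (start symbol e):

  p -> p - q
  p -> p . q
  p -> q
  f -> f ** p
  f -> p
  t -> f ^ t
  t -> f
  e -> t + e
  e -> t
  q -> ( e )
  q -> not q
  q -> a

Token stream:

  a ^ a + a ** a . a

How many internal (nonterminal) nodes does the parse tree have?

19

[e [t [f [p [q a]]] ^ [t [f [p [q a]]]]] + [e [t [f [f [p [q a]]] ** [p [p [q a]] . [q a]]]]]]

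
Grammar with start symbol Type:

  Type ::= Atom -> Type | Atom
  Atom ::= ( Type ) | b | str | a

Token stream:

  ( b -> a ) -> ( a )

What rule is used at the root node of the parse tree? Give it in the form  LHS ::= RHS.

[Type [Atom ( [Type [Atom b] -> [Type [Atom a]]] )] -> [Type [Atom ( [Type [Atom a]] )]]]

Type ::= Atom -> Type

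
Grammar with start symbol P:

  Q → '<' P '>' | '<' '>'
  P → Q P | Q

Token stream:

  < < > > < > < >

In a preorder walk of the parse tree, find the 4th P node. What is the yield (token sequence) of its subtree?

< >

[P [Q < [P [Q < >]] >] [P [Q < >] [P [Q < >]]]]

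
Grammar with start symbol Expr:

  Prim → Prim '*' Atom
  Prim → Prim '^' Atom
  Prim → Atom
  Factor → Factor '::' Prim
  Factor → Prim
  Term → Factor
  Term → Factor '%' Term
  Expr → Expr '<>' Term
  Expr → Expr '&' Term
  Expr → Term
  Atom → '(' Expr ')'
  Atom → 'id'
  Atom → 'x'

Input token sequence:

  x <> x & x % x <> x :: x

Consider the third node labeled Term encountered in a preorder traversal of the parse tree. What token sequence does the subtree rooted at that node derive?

[Expr [Expr [Expr [Expr [Term [Factor [Prim [Atom x]]]]] <> [Term [Factor [Prim [Atom x]]]]] & [Term [Factor [Prim [Atom x]]] % [Term [Factor [Prim [Atom x]]]]]] <> [Term [Factor [Factor [Prim [Atom x]]] :: [Prim [Atom x]]]]]

x % x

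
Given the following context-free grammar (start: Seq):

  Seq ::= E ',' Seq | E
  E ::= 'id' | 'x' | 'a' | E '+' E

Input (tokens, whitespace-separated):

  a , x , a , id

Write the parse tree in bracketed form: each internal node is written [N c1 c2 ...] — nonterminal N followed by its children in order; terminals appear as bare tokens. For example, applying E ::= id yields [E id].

Seq
E , Seq
a , Seq
a , E , Seq
a , x , Seq
a , x , E , Seq
a , x , a , Seq
a , x , a , E
a , x , a , id

[Seq [E a] , [Seq [E x] , [Seq [E a] , [Seq [E id]]]]]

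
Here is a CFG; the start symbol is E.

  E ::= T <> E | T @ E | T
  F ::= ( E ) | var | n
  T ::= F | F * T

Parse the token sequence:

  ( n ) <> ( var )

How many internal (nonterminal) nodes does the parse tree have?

12

[E [T [F ( [E [T [F n]]] )]] <> [E [T [F ( [E [T [F var]]] )]]]]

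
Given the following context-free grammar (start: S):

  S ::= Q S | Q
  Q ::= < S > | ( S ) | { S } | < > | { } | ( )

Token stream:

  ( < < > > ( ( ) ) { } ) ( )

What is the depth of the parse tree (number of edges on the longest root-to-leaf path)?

7

[S [Q ( [S [Q < [S [Q < >]] >] [S [Q ( [S [Q ( )]] )] [S [Q { }]]]] )] [S [Q ( )]]]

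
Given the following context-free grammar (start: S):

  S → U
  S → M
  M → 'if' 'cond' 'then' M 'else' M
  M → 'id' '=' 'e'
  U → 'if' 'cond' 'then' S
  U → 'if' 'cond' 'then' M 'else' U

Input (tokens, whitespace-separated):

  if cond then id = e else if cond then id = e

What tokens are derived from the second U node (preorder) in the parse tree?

[S [U if cond then [M id = e] else [U if cond then [S [M id = e]]]]]

if cond then id = e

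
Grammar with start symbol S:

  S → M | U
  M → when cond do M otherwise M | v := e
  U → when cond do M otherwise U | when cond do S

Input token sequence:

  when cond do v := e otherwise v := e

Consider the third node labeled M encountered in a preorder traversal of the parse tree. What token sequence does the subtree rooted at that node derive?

v := e

[S [M when cond do [M v := e] otherwise [M v := e]]]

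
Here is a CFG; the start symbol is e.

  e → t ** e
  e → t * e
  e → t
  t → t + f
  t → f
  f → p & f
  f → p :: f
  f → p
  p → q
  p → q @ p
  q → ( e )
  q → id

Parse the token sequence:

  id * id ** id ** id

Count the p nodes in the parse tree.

[e [t [f [p [q id]]]] * [e [t [f [p [q id]]]] ** [e [t [f [p [q id]]]] ** [e [t [f [p [q id]]]]]]]]

4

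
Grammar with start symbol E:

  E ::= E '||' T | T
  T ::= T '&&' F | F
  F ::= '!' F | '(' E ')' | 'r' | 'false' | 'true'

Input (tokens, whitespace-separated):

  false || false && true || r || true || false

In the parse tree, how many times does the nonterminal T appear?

[E [E [E [E [E [T [F false]]] || [T [T [F false]] && [F true]]] || [T [F r]]] || [T [F true]]] || [T [F false]]]

6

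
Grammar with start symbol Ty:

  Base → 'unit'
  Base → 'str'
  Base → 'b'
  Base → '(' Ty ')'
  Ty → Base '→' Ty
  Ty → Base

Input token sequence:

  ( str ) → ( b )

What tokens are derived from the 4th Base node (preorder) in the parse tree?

b

[Ty [Base ( [Ty [Base str]] )] → [Ty [Base ( [Ty [Base b]] )]]]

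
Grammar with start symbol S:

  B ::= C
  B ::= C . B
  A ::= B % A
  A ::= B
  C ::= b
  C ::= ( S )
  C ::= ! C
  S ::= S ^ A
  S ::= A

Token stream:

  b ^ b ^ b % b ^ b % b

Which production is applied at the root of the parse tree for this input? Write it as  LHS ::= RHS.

S ::= S ^ A

[S [S [S [S [A [B [C b]]]] ^ [A [B [C b]]]] ^ [A [B [C b]] % [A [B [C b]]]]] ^ [A [B [C b]] % [A [B [C b]]]]]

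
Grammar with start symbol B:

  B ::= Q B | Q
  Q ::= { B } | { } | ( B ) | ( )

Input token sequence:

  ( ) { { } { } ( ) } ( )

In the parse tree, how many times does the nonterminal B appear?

6

[B [Q ( )] [B [Q { [B [Q { }] [B [Q { }] [B [Q ( )]]]] }] [B [Q ( )]]]]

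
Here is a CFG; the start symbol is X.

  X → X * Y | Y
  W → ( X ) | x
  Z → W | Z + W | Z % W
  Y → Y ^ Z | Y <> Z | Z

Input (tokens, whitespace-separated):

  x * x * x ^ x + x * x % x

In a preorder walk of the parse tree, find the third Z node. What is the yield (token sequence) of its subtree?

x

[X [X [X [X [Y [Z [W x]]]] * [Y [Z [W x]]]] * [Y [Y [Z [W x]]] ^ [Z [Z [W x]] + [W x]]]] * [Y [Z [Z [W x]] % [W x]]]]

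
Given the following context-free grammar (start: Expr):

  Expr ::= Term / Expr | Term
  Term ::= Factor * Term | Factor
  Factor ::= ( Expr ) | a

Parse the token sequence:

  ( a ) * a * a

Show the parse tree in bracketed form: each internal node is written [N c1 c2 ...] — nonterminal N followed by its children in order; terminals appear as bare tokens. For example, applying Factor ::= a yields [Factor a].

[Expr [Term [Factor ( [Expr [Term [Factor a]]] )] * [Term [Factor a] * [Term [Factor a]]]]]

Expr
Term
Factor * Term
( Expr ) * Term
( Term ) * Term
( Factor ) * Term
( a ) * Term
( a ) * Factor * Term
( a ) * a * Term
( a ) * a * Factor
( a ) * a * a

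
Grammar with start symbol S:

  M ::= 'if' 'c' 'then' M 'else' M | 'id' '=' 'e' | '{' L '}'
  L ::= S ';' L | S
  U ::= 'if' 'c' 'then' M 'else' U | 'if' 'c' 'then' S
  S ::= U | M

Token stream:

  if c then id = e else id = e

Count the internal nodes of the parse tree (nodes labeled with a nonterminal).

4

[S [M if c then [M id = e] else [M id = e]]]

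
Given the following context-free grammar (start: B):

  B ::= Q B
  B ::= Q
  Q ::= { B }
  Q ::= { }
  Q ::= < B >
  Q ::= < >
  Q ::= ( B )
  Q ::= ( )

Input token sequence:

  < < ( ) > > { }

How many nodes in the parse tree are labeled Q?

[B [Q < [B [Q < [B [Q ( )]] >]] >] [B [Q { }]]]

4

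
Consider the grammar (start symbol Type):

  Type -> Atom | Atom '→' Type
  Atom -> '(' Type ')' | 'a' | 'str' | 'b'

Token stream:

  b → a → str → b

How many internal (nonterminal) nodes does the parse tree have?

8

[Type [Atom b] → [Type [Atom a] → [Type [Atom str] → [Type [Atom b]]]]]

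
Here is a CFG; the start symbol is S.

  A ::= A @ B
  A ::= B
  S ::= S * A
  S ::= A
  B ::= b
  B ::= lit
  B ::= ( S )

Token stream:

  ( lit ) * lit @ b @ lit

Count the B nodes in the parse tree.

5

[S [S [A [B ( [S [A [B lit]]] )]]] * [A [A [A [B lit]] @ [B b]] @ [B lit]]]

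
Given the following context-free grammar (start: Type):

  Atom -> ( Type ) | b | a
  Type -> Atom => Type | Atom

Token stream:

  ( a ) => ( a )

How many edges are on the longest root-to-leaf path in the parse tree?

5

[Type [Atom ( [Type [Atom a]] )] => [Type [Atom ( [Type [Atom a]] )]]]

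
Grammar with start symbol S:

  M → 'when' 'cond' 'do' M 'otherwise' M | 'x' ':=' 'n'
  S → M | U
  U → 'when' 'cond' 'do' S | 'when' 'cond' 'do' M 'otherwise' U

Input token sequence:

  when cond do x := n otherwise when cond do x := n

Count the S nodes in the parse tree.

[S [U when cond do [M x := n] otherwise [U when cond do [S [M x := n]]]]]

2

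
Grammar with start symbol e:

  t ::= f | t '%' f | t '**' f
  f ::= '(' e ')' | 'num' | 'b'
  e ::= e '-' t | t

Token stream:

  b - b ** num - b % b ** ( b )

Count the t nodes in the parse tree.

[e [e [e [t [f b]]] - [t [t [f b]] ** [f num]]] - [t [t [t [f b]] % [f b]] ** [f ( [e [t [f b]]] )]]]

7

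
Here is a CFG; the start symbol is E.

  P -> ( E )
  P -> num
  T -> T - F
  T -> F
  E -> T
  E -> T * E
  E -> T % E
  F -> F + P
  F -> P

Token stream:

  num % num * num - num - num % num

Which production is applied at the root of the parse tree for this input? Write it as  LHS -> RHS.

[E [T [F [P num]]] % [E [T [F [P num]]] * [E [T [T [T [F [P num]]] - [F [P num]]] - [F [P num]]] % [E [T [F [P num]]]]]]]

E -> T % E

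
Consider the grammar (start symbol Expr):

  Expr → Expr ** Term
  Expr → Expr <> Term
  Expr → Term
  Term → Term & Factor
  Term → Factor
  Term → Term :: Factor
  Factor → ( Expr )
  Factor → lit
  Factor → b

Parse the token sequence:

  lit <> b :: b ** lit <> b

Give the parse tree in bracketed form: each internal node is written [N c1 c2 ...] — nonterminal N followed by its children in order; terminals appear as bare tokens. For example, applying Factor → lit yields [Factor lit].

Expr
Expr <> Term
Expr ** Term <> Term
Expr <> Term ** Term <> Term
Term <> Term ** Term <> Term
Factor <> Term ** Term <> Term
lit <> Term ** Term <> Term
lit <> Term :: Factor ** Term <> Term
lit <> Factor :: Factor ** Term <> Term
lit <> b :: Factor ** Term <> Term
lit <> b :: b ** Term <> Term
lit <> b :: b ** Factor <> Term
lit <> b :: b ** lit <> Term
lit <> b :: b ** lit <> Factor
lit <> b :: b ** lit <> b

[Expr [Expr [Expr [Expr [Term [Factor lit]]] <> [Term [Term [Factor b]] :: [Factor b]]] ** [Term [Factor lit]]] <> [Term [Factor b]]]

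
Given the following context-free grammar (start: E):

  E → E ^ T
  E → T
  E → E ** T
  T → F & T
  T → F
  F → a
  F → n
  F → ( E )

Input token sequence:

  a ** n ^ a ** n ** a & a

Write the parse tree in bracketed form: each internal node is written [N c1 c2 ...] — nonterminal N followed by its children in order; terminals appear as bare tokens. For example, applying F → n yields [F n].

E
E ** T
E ** T ** T
E ^ T ** T ** T
E ** T ^ T ** T ** T
T ** T ^ T ** T ** T
F ** T ^ T ** T ** T
a ** T ^ T ** T ** T
a ** F ^ T ** T ** T
a ** n ^ T ** T ** T
a ** n ^ F ** T ** T
a ** n ^ a ** T ** T
a ** n ^ a ** F ** T
a ** n ^ a ** n ** T
a ** n ^ a ** n ** F & T
a ** n ^ a ** n ** a & T
a ** n ^ a ** n ** a & F
a ** n ^ a ** n ** a & a

[E [E [E [E [E [T [F a]]] ** [T [F n]]] ^ [T [F a]]] ** [T [F n]]] ** [T [F a] & [T [F a]]]]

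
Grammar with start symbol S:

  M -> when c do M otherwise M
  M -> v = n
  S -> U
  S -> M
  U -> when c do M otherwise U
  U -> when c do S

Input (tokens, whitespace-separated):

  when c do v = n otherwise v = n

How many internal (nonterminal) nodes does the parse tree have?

[S [M when c do [M v = n] otherwise [M v = n]]]

4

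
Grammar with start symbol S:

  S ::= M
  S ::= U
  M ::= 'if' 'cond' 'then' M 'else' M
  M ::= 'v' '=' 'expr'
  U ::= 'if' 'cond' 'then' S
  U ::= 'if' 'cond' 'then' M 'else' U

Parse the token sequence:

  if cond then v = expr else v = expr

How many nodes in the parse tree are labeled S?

[S [M if cond then [M v = expr] else [M v = expr]]]

1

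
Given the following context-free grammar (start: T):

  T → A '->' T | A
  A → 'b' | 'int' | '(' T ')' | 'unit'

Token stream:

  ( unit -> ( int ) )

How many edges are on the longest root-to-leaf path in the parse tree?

[T [A ( [T [A unit] -> [T [A ( [T [A int]] )]]] )]]

7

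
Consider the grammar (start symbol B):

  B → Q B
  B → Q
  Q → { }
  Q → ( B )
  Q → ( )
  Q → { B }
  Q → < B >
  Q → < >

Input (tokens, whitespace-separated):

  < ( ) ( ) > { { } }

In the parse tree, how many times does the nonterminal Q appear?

5

[B [Q < [B [Q ( )] [B [Q ( )]]] >] [B [Q { [B [Q { }]] }]]]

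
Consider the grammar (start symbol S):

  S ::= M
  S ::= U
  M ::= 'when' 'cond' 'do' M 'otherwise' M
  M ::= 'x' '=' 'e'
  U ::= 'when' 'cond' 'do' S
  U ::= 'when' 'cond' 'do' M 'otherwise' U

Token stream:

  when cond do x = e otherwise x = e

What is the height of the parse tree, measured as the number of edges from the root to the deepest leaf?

[S [M when cond do [M x = e] otherwise [M x = e]]]

3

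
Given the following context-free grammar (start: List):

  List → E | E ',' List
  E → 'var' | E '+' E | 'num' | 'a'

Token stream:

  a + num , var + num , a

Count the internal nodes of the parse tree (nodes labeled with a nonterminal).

10

[List [E [E a] + [E num]] , [List [E [E var] + [E num]] , [List [E a]]]]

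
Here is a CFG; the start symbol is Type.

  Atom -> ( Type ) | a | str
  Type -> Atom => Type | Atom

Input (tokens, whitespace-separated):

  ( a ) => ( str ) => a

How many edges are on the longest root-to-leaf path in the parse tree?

[Type [Atom ( [Type [Atom a]] )] => [Type [Atom ( [Type [Atom str]] )] => [Type [Atom a]]]]

5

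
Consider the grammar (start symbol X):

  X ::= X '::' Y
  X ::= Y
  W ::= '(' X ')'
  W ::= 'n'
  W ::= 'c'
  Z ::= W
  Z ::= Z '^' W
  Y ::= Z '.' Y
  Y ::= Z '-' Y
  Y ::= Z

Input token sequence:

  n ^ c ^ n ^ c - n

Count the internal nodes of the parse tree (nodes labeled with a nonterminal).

[X [Y [Z [Z [Z [Z [W n]] ^ [W c]] ^ [W n]] ^ [W c]] - [Y [Z [W n]]]]]

13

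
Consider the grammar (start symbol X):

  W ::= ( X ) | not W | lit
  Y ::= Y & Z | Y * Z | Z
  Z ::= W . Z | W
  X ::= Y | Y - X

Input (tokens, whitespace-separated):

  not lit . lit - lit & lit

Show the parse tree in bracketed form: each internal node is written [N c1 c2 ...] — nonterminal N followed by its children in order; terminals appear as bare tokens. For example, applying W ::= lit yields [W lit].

[X [Y [Z [W not [W lit]] . [Z [W lit]]]] - [X [Y [Y [Z [W lit]]] & [Z [W lit]]]]]

X
Y - X
Z - X
W . Z - X
not W . Z - X
not lit . Z - X
not lit . W - X
not lit . lit - X
not lit . lit - Y
not lit . lit - Y & Z
not lit . lit - Z & Z
not lit . lit - W & Z
not lit . lit - lit & Z
not lit . lit - lit & W
not lit . lit - lit & lit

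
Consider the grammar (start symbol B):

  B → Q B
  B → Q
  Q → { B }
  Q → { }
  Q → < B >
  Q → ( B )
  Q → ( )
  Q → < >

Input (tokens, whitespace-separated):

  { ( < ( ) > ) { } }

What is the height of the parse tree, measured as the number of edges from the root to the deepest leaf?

[B [Q { [B [Q ( [B [Q < [B [Q ( )]] >]] )] [B [Q { }]]] }]]

8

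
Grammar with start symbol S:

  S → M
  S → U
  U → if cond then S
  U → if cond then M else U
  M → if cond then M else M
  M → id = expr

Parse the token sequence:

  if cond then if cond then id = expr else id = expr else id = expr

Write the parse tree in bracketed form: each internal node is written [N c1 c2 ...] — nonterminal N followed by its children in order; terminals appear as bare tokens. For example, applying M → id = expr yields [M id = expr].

S
M
if cond then M else M
if cond then if cond then M else M else M
if cond then if cond then id = expr else M else M
if cond then if cond then id = expr else id = expr else M
if cond then if cond then id = expr else id = expr else id = expr

[S [M if cond then [M if cond then [M id = expr] else [M id = expr]] else [M id = expr]]]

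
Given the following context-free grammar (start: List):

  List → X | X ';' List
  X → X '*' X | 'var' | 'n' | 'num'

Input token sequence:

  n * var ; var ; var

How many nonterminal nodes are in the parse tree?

8

[List [X [X n] * [X var]] ; [List [X var] ; [List [X var]]]]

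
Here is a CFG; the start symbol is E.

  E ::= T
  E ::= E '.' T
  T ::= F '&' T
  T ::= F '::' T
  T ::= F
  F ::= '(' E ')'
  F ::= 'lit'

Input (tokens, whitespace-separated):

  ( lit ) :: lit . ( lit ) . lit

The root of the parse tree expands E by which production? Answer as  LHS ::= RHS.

E ::= E '.' T

[E [E [E [T [F ( [E [T [F lit]]] )] :: [T [F lit]]]] . [T [F ( [E [T [F lit]]] )]]] . [T [F lit]]]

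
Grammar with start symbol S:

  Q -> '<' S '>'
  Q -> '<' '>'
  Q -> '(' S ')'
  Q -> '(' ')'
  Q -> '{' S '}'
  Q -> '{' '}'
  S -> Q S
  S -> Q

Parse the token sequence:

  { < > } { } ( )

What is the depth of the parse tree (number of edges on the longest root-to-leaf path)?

4

[S [Q { [S [Q < >]] }] [S [Q { }] [S [Q ( )]]]]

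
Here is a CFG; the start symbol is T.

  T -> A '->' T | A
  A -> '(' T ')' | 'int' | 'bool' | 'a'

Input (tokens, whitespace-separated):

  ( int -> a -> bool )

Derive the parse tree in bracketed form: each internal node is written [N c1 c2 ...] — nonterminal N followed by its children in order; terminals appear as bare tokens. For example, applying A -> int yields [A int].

T
A
( T )
( A -> T )
( int -> T )
( int -> A -> T )
( int -> a -> T )
( int -> a -> A )
( int -> a -> bool )

[T [A ( [T [A int] -> [T [A a] -> [T [A bool]]]] )]]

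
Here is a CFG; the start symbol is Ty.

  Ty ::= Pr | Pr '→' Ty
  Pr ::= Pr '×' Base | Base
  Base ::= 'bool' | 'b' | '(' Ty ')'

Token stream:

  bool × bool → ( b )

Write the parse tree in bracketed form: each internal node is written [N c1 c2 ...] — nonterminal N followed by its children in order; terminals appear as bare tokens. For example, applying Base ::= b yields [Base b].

[Ty [Pr [Pr [Base bool]] × [Base bool]] → [Ty [Pr [Base ( [Ty [Pr [Base b]]] )]]]]

Ty
Pr → Ty
Pr × Base → Ty
Base × Base → Ty
bool × Base → Ty
bool × bool → Ty
bool × bool → Pr
bool × bool → Base
bool × bool → ( Ty )
bool × bool → ( Pr )
bool × bool → ( Base )
bool × bool → ( b )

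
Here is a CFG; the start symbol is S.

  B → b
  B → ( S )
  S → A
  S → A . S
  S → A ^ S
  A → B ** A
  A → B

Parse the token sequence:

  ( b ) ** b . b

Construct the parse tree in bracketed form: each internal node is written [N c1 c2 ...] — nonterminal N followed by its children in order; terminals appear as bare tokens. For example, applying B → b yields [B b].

S
A . S
B ** A . S
( S ) ** A . S
( A ) ** A . S
( B ) ** A . S
( b ) ** A . S
( b ) ** B . S
( b ) ** b . S
( b ) ** b . A
( b ) ** b . B
( b ) ** b . b

[S [A [B ( [S [A [B b]]] )] ** [A [B b]]] . [S [A [B b]]]]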